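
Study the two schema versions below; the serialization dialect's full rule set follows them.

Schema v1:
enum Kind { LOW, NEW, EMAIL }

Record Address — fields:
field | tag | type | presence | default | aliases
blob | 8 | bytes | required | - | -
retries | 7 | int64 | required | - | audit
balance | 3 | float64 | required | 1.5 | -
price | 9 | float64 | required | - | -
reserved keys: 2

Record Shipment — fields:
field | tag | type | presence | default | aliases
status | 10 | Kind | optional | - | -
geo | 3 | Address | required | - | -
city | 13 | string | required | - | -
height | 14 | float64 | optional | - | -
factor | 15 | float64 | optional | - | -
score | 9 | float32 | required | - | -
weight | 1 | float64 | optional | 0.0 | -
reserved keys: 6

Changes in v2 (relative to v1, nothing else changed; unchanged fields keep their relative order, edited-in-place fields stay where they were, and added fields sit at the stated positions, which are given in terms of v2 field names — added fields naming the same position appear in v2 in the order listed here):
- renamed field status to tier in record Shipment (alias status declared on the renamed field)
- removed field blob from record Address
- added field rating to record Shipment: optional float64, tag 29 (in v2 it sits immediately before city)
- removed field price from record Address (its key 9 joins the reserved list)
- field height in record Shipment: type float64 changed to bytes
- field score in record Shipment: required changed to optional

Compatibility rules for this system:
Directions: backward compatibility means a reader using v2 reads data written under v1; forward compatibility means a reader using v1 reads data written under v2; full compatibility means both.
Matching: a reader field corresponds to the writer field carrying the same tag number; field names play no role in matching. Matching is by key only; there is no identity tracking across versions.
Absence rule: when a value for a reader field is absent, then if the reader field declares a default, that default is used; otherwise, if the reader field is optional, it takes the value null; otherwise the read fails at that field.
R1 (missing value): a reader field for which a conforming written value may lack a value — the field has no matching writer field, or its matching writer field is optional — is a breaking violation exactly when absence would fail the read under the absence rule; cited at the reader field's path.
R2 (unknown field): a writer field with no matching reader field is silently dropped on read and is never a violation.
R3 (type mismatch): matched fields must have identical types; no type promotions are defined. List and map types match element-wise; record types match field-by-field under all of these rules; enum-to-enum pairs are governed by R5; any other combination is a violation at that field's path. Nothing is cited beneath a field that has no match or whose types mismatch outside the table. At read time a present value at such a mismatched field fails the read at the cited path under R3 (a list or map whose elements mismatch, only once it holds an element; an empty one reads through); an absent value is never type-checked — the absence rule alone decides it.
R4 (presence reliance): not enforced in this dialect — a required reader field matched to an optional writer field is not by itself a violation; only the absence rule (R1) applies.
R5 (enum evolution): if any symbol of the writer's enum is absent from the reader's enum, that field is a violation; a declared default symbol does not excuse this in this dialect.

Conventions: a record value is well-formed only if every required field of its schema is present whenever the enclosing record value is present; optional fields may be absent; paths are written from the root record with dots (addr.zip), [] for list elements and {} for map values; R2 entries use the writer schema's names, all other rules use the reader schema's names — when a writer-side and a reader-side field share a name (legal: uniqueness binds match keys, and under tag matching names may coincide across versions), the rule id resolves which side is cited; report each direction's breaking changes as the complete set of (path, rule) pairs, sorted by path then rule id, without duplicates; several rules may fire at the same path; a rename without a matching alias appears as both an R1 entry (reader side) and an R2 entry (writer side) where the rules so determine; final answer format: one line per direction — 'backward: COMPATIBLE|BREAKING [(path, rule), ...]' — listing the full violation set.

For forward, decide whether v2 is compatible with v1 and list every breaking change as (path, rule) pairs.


in Shipment below, arrows point writer -> reader
forward pass over Shipment, reader schema v1, writer schema v2:
  writer optional, Kind -> Kind: reader status maps from writer tier
  writer required, Address -> Address: reader geo maps from writer geo
  writer required, string -> string: reader city maps from writer city
  writer optional, bytes -> float64: reader height maps from writer height
  writer optional, float64 -> float64: reader factor maps from writer factor
  writer optional, float32 -> float32: reader score maps from writer score
  writer optional, float64 -> float64: reader weight maps from writer weight
  writer rating: unknown to reader
  no writer field matches reader geo.blob
  writer required, int64 -> int64: reader geo.retries maps from writer geo.retries
  writer required, float64 -> float64: reader geo.balance maps from writer geo.balance
  no writer field matches reader geo.price
  violation R1 at geo.blob
  violation R1 at geo.price
  violation R3 at height
  violation R1 at score
  => forward: BREAKING (4)
remaining Shipment differences; none change what is asked:
  renamed field status to tier in record Shipment (alias status declared on the renamed field) -> no rule fires on it in Shipment's dialect; the asked verdict holds
  added field rating to record Shipment: optional float64, tag 29 (in v2 it sits immediately before city) -> no rule fires on it in Shipment's dialect; the asked verdict holds

forward: BREAKING [(geo.blob, R1), (geo.price, R1), (height, R3), (score, R1)]


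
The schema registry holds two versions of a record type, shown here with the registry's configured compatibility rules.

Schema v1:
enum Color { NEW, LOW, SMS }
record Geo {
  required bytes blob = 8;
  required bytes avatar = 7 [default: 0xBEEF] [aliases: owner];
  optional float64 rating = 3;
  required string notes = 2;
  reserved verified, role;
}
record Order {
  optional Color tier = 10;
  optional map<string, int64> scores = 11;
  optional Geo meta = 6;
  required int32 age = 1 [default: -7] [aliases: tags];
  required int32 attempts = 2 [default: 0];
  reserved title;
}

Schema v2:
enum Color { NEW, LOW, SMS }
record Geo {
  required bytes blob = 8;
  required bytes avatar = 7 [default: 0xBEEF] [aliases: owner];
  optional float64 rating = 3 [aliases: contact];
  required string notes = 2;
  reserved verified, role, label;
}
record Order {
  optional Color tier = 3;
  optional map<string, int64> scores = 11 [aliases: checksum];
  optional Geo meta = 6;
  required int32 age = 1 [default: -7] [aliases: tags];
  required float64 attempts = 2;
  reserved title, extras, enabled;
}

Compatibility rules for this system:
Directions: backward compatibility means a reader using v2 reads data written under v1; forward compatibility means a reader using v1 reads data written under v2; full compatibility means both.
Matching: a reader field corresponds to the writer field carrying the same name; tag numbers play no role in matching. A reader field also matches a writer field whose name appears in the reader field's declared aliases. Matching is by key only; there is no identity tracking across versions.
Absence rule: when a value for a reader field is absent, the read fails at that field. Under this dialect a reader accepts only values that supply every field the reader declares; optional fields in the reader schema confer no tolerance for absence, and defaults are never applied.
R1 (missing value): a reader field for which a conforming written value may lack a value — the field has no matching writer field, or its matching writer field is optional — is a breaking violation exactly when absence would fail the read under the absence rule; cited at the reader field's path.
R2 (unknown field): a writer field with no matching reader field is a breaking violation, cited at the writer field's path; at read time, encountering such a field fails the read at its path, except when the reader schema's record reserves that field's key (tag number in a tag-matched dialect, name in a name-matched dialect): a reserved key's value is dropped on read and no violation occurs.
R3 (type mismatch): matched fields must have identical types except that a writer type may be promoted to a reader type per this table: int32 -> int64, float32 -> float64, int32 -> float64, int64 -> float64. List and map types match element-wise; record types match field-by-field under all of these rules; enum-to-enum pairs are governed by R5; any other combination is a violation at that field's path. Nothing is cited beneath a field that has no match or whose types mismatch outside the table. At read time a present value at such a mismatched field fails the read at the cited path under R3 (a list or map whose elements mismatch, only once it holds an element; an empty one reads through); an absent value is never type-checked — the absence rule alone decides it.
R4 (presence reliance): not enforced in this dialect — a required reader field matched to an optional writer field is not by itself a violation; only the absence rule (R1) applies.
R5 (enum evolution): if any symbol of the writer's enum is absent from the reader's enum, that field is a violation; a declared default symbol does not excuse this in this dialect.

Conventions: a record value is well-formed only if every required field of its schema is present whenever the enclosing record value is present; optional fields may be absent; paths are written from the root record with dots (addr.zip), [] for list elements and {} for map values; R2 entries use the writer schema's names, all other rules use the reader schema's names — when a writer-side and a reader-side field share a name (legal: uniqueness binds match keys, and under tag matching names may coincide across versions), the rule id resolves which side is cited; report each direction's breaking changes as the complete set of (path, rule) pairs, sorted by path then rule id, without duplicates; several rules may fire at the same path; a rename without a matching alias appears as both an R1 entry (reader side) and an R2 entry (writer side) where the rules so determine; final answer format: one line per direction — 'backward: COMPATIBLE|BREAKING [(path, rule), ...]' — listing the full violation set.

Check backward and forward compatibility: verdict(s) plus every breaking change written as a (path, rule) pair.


backward: BREAKING [(meta, R1), (meta.rating, R1), (scores, R1), (tier, R1)]; forward: BREAKING [(attempts, R3), (meta, R1), (meta.rating, R1), (scores, R1), (tier, R1)]

the writer's type comes first in each Order pair
backward analysis of Order with v2 as reader and v1 as writer:
  tier <- tier (Color -> Color, writer optional)
  scores <- scores (map<string, int64> -> map<string, int64>, writer optional)
  meta <- meta (Geo -> Geo, writer optional)
  age <- age (int32 -> int32, writer required)
  attempts <- attempts (int32 -> float64, writer required)
  meta.blob <- meta.blob (bytes -> bytes, writer required)
  meta.avatar <- meta.avatar (bytes -> bytes, writer required)
  meta.rating <- meta.rating (float64 -> float64, writer optional)
  meta.notes <- meta.notes (string -> string, writer required)
  rule R1 violated at meta
  rule R1 violated at meta.rating
  rule R1 violated at scores
  rule R1 violated at tier
  backward on Order therefore BREAKING (4)
forward analysis of Order with v1 as reader and v2 as writer:
  tier <- tier (Color -> Color, writer optional)
  scores <- scores (map<string, int64> -> map<string, int64>, writer optional)
  meta <- meta (Geo -> Geo, writer optional)
  age <- age (int32 -> int32, writer required)
  attempts <- attempts (float64 -> int32, writer required)
  meta.blob <- meta.blob (bytes -> bytes, writer required)
  meta.avatar <- meta.avatar (bytes -> bytes, writer required)
  meta.rating <- meta.rating (float64 -> float64, writer optional)
  meta.notes <- meta.notes (string -> string, writer required)
  rule R3 violated at attempts
  rule R1 violated at meta
  rule R1 violated at meta.rating
  rule R1 violated at scores
  rule R1 violated at tier
  forward on Order therefore BREAKING (5)


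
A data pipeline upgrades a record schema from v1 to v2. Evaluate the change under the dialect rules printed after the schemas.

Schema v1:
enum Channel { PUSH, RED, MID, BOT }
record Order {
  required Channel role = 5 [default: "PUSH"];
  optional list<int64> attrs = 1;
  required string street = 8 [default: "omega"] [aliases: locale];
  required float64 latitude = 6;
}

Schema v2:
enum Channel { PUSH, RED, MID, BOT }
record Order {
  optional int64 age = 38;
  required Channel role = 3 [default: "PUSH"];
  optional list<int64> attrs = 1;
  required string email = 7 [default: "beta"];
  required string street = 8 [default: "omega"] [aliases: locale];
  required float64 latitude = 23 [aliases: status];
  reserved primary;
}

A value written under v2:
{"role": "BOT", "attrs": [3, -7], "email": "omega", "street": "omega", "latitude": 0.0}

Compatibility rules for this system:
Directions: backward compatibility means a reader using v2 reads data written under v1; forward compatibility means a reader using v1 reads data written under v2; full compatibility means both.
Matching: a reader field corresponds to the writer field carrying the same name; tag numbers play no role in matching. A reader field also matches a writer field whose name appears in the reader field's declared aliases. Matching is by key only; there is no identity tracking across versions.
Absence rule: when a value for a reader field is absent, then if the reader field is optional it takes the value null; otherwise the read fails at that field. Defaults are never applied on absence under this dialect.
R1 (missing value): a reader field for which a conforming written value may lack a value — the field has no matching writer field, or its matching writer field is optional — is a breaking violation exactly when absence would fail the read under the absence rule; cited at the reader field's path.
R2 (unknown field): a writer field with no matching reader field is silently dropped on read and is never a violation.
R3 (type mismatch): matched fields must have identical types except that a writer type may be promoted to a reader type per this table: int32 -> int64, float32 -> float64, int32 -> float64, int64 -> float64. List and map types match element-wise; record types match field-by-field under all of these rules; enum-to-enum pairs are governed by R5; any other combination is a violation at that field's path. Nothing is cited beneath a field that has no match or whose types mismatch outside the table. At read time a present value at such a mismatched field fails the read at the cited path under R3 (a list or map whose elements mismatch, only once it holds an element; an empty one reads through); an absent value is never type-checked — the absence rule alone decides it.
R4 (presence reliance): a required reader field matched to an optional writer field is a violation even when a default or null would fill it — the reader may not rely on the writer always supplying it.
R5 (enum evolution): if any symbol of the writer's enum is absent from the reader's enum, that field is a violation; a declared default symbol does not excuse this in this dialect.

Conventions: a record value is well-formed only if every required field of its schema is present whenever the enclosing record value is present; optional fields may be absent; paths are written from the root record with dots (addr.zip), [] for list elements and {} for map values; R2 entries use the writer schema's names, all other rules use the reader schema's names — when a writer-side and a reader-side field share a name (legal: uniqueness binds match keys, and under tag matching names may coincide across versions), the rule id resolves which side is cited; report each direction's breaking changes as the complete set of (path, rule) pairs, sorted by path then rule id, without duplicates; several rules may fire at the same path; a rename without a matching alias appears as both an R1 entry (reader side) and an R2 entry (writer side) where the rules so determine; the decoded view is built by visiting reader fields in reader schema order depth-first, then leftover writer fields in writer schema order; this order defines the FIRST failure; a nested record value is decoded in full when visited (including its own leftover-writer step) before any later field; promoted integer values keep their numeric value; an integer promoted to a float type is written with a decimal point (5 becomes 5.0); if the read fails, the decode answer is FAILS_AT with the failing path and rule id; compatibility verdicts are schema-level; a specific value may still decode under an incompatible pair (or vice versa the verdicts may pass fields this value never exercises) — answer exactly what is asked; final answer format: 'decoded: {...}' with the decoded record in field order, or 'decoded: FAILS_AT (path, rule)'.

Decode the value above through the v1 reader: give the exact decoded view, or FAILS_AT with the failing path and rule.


in Order below, arrows point writer -> reader
migrating the Order value to v1:
  role := "BOT"
  attrs := [3, -7]
  street := "omega"
  latitude := 0.0
  writer email: unmatched, discarded
  => decoded: {"role": "BOT", "attrs": [3, -7], "street": "omega", "latitude": 0.0}
ruling out the remaining Order differences:
  added field email to record Order: required string, tag 7, default "beta" (in v2 it sits immediately before street) -> schema-level compatibility only; this Order value's decode is unchanged
  field latitude in record Order: tag 6 changed to 23 -> fires no rule on Order under this dialect and leaves the result unchanged
  added field age to record Order: optional int64, tag 38 (in v2 it sits immediately before role) -> fires no rule on Order under this dialect and leaves the result unchanged
  field role in record Order: tag 5 changed to 3 -> fires no rule on Order under this dialect and leaves the result unchanged

decoded: {"role": "BOT", "attrs": [3, -7], "street": "omega", "latitude": 0.0}


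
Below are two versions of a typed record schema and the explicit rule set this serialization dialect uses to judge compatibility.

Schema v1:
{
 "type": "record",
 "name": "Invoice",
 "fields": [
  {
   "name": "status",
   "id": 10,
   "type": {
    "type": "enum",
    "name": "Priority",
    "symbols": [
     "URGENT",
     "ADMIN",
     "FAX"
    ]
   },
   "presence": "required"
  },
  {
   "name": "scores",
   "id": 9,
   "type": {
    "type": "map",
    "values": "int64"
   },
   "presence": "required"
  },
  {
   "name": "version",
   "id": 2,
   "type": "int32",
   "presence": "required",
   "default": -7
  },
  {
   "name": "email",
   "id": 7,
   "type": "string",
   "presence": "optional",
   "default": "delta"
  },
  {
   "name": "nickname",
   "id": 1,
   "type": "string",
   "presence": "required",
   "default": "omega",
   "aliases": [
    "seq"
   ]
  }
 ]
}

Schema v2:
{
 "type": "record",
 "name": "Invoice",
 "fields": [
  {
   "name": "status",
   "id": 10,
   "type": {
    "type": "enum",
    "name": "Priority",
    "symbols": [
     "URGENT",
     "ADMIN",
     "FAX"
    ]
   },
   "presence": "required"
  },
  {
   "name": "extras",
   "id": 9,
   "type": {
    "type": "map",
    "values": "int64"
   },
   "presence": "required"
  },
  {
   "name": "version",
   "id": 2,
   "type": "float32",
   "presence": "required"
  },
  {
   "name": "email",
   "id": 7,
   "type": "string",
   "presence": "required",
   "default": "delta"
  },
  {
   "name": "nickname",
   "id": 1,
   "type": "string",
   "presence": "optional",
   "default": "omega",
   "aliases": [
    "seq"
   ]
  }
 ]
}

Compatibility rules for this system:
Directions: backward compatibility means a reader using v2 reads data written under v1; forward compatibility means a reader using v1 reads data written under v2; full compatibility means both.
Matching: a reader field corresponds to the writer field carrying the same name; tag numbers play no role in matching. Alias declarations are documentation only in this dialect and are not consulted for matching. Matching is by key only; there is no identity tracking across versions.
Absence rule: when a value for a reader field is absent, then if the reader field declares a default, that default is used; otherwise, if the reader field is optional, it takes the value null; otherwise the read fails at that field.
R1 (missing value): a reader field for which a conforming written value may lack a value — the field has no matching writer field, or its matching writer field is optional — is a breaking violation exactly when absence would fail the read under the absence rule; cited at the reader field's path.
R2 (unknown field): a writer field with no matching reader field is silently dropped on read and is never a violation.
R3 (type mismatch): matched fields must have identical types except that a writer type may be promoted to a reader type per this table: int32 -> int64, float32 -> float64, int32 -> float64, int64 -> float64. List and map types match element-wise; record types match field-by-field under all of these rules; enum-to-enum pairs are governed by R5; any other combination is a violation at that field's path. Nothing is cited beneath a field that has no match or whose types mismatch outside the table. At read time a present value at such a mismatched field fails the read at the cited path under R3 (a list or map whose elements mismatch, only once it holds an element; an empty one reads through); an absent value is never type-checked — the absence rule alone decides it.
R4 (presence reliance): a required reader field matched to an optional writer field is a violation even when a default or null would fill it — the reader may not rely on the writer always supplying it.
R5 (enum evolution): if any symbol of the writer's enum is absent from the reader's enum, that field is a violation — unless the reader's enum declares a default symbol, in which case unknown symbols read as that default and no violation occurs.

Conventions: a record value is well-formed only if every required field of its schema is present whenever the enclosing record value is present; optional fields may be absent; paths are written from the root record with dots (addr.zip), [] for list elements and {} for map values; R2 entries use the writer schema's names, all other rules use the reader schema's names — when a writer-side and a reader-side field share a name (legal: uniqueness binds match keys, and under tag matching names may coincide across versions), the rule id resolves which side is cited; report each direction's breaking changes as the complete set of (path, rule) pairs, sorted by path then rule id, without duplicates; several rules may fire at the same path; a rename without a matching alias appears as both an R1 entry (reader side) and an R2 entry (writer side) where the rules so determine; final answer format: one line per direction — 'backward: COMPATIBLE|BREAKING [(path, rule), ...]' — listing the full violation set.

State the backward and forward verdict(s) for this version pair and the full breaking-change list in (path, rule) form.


each type pair in Invoice: writer, then reader
backward pass over Invoice, reader schema v2, writer schema v1:
  Priority -> Priority, writer required: status aligns to status
  extras: no writer-side match
  int32 -> float32, writer required: version aligns to version
  string -> string, writer optional: email aligns to email
  string -> string, writer required: nickname aligns to nickname
  leftover writer field: scores
  violation R4 at email
  violation R1 at extras
  violation R3 at version
  => 3 violation(s): backward is BREAKING for Invoice
forward pass over Invoice, reader schema v1, writer schema v2:
  Priority -> Priority, writer required: status aligns to status
  scores: no writer-side match
  float32 -> int32, writer required: version aligns to version
  string -> string, writer required: email aligns to email
  string -> string, writer optional: nickname aligns to nickname
  leftover writer field: extras
  violation R4 at nickname
  violation R1 at scores
  violation R3 at version
  => 3 violation(s): forward is BREAKING for Invoice

backward: BREAKING [(email, R4), (extras, R1), (version, R3)]; forward: BREAKING [(nickname, R4), (scores, R1), (version, R3)]


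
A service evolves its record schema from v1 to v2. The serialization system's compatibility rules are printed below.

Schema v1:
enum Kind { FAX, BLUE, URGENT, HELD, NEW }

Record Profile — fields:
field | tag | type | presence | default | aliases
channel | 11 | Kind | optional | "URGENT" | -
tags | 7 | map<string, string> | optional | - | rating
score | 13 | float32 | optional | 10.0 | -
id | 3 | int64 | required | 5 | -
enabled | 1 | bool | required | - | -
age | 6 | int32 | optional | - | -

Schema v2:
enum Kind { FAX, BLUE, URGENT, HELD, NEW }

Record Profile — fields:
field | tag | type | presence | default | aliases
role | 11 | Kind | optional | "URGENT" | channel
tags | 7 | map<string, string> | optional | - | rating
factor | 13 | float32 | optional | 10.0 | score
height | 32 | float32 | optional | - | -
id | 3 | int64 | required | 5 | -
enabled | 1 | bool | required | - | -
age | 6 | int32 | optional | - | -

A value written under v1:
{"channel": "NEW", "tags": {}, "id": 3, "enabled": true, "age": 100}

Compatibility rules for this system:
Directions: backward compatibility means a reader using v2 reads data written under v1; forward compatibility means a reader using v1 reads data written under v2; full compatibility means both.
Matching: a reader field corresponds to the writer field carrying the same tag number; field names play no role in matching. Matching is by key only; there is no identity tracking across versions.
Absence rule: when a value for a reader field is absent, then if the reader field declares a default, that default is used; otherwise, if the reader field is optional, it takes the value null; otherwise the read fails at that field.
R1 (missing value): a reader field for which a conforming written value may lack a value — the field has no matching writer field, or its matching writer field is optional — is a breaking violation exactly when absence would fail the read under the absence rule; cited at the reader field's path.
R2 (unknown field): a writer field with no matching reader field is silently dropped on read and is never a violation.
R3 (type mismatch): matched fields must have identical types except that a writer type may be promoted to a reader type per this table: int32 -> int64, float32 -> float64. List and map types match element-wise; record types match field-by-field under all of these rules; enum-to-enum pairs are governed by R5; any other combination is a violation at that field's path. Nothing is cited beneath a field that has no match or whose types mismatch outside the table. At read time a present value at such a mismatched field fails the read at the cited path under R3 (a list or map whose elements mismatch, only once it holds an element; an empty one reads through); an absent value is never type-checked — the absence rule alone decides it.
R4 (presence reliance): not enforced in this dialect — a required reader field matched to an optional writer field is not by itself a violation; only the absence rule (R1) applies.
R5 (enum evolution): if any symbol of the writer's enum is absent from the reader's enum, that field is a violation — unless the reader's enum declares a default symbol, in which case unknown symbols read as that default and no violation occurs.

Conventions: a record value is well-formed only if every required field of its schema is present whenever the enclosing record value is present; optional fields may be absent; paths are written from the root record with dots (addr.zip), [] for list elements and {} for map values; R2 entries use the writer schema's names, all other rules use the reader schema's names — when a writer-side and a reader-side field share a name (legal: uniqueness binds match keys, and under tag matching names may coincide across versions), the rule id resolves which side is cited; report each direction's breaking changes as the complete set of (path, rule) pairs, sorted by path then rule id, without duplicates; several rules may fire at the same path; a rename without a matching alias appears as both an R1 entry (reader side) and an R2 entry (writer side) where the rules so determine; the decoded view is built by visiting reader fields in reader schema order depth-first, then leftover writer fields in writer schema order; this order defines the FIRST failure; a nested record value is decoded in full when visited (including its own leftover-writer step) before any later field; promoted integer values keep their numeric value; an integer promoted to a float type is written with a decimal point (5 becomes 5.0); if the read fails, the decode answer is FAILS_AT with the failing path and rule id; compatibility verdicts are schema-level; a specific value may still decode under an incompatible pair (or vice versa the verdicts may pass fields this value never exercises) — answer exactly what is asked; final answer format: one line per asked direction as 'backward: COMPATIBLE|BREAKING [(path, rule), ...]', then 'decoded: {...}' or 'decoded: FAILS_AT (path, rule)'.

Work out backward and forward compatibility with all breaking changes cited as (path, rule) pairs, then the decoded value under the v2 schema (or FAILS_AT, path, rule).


each type pair in Profile: writer, then reader
backward on Profile — v2 reading data written by v1:
  role: Kind -> Kind, writer optional; from channel
  tags: map<string, string> -> map<string, string>, writer optional; from tags
  factor: float32 -> float32, writer optional; from score
  height: no writer-side match
  id: int64 -> int64, writer required; from id
  enabled: bool -> bool, writer required; from enabled
  age: int32 -> int32, writer optional; from age
  => no violations; backward on Profile: COMPATIBLE
forward on Profile — v1 reading data written by v2:
  channel: Kind -> Kind, writer optional; from role
  tags: map<string, string> -> map<string, string>, writer optional; from tags
  score: float32 -> float32, writer optional; from factor
  id: int64 -> int64, writer required; from id
  enabled: bool -> bool, writer required; from enabled
  age: int32 -> int32, writer optional; from age
  leftover writer field: height
  => no violations; forward on Profile: COMPATIBLE
decode (reader v2):
  role := "NEW" (from writer channel)
  tags := {}
  factor := 10.0 (absent -> default)
  height := null (absent, optional -> null)
  id := 3
  enabled := true
  age := 100
  => decoded: {"role": "NEW", "tags": {}, "factor": 10.0, "height": null, "id": 3, "enabled": true, "age": 100}

backward: COMPATIBLE []; forward: COMPATIBLE []; decoded: {"role": "NEW", "tags": {}, "factor": 10.0, "height": null, "id": 3, "enabled": true, "age": 100}


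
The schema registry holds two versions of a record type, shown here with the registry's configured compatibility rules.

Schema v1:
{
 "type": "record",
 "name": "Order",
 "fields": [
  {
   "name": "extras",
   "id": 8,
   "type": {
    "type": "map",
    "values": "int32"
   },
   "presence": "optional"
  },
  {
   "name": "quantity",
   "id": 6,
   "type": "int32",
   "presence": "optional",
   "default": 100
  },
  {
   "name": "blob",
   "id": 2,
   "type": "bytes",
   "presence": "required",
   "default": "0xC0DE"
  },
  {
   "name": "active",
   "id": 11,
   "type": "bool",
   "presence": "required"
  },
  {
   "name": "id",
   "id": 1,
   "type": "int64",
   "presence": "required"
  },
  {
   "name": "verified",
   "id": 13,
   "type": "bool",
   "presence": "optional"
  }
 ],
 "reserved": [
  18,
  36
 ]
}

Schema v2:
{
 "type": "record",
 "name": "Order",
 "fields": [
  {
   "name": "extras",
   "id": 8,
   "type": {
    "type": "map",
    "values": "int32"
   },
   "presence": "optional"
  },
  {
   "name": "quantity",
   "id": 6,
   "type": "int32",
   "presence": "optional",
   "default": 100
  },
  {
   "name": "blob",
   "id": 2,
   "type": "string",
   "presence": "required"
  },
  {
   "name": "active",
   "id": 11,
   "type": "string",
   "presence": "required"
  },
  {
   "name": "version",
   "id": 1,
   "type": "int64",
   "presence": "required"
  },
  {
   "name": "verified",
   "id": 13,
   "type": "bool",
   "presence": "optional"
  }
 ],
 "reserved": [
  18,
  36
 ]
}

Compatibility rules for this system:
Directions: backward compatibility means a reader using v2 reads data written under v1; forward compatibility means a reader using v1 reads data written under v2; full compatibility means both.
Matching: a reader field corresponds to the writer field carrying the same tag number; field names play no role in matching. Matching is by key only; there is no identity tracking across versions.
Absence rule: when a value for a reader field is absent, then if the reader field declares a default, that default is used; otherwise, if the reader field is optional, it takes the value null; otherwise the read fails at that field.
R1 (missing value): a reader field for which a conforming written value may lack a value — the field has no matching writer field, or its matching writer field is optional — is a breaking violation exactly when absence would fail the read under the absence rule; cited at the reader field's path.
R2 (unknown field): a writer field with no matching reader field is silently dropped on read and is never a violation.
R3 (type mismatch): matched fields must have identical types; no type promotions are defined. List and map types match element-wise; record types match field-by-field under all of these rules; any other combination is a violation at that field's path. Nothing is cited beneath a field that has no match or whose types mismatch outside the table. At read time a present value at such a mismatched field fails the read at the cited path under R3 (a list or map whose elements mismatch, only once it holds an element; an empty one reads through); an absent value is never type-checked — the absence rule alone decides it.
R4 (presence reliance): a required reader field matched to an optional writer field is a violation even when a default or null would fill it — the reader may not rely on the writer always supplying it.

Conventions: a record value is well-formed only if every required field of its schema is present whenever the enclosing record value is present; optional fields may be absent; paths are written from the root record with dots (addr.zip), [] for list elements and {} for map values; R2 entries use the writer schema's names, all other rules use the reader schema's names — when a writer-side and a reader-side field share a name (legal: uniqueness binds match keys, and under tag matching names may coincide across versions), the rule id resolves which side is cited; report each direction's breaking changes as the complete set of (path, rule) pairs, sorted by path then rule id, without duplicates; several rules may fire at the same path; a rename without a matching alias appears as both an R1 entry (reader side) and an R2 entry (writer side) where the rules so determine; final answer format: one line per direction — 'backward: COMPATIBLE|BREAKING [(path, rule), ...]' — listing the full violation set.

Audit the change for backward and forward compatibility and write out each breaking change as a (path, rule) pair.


arrows below run writer -> reader for Order
backward for Order (reader v2, writer v1):
  extras: map<string, int32> -> map<string, int32>, writer optional; from extras
  quantity: int32 -> int32, writer optional; from quantity
  blob: bytes -> string, writer required; from blob
  active: bool -> string, writer required; from active
  version: int64 -> int64, writer required; from id
  verified: bool -> bool, writer optional; from verified
  rule R3 violated at active
  rule R3 violated at blob
  => backward verdict for Order: BREAKING, 2 violation(s)
forward for Order (reader v1, writer v2):
  extras: map<string, int32> -> map<string, int32>, writer optional; from extras
  quantity: int32 -> int32, writer optional; from quantity
  blob: string -> bytes, writer required; from blob
  active: string -> bool, writer required; from active
  id: int64 -> int64, writer required; from version
  verified: bool -> bool, writer optional; from verified
  rule R3 violated at active
  rule R3 violated at blob
  => forward verdict for Order: BREAKING, 2 violation(s)

backward: BREAKING [(active, R3), (blob, R3)]; forward: BREAKING [(active, R3), (blob, R3)]


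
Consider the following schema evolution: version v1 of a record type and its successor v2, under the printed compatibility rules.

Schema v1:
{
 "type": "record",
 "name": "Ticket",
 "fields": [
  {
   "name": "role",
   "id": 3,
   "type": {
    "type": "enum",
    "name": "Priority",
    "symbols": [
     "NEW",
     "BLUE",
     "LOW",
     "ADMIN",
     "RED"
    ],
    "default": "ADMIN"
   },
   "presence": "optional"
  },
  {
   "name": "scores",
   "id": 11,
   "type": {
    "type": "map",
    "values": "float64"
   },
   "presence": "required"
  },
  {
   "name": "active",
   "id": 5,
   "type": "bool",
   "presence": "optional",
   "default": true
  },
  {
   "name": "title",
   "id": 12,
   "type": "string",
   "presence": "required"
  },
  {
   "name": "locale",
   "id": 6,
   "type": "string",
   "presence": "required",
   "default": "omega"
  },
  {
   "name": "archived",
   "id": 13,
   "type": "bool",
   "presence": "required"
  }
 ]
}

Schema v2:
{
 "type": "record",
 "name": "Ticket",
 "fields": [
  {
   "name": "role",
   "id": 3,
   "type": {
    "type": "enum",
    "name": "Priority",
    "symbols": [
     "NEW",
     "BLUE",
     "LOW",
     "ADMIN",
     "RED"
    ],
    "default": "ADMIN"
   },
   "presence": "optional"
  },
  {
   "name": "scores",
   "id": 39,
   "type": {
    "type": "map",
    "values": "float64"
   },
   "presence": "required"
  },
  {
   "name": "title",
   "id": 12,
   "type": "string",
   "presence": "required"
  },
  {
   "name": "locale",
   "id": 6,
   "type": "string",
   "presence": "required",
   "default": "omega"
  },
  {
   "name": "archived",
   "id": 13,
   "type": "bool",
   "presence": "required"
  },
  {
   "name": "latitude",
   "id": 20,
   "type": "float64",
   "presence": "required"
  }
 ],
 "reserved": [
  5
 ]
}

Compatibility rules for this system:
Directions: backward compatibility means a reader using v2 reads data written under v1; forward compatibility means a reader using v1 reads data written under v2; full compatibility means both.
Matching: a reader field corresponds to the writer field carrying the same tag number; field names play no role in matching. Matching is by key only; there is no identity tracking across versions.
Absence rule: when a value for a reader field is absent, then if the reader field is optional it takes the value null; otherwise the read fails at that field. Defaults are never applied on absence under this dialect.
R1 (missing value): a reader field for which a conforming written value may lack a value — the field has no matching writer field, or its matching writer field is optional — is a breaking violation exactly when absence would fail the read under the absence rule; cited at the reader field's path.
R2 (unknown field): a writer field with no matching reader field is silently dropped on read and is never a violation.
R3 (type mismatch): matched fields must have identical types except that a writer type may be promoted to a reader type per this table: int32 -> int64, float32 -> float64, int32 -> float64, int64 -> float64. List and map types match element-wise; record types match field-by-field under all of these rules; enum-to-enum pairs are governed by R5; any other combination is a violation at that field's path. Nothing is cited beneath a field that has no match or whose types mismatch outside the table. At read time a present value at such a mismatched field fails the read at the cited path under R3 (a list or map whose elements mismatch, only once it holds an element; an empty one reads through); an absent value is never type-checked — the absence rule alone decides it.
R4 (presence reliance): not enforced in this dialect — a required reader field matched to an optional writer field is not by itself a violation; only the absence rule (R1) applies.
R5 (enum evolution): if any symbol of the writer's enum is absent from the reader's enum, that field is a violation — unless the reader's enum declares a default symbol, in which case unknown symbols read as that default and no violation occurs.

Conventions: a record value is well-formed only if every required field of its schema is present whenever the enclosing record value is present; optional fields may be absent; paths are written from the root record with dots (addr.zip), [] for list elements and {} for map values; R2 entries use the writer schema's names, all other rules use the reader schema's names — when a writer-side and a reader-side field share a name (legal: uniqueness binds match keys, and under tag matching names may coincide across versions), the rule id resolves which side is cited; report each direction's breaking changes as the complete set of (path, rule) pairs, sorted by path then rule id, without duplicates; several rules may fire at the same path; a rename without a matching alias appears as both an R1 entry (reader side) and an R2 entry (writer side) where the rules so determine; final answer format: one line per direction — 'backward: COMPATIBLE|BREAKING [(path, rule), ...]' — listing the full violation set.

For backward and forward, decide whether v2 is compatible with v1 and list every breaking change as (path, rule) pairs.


each type pair in Ticket: writer, then reader
backward pass over Ticket, reader schema v2, writer schema v1:
  role: paired with writer role (Priority -> Priority; writer optional)
  scores: no writer match
  title: paired with writer title (string -> string; writer required)
  locale: paired with writer locale (string -> string; writer required)
  archived: paired with writer archived (bool -> bool; writer required)
  latitude: no writer match
  leftover writer field: scores
  leftover writer field: active
  R1 fires at latitude
  R1 fires at scores
  backward on Ticket therefore BREAKING (2)
forward pass over Ticket, reader schema v1, writer schema v2:
  role: paired with writer role (Priority -> Priority; writer optional)
  scores: no writer match
  active: no writer match
  title: paired with writer title (string -> string; writer required)
  locale: paired with writer locale (string -> string; writer required)
  archived: paired with writer archived (bool -> bool; writer required)
  leftover writer field: scores
  leftover writer field: latitude
  R1 fires at scores
  forward on Ticket therefore BREAKING (1)

backward: BREAKING [(latitude, R1), (scores, R1)]; forward: BREAKING [(scores, R1)]
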